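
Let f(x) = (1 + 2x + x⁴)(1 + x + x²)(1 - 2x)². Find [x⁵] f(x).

(1 + 2x + x⁴) has coefficients 1,2,0,0,1 for degrees 0…4.
(1 + x + x²) has coefficients 1,1,1,0,0,0 for degrees 0…5.
Finally multiplying by (1 - 2x)², the product of all factors after the first has coefficients 1,-3,1,0,4,0 for degrees 0…5.
[x⁵] = 1·0 + 2·4 + 1·(-3) = 5.

5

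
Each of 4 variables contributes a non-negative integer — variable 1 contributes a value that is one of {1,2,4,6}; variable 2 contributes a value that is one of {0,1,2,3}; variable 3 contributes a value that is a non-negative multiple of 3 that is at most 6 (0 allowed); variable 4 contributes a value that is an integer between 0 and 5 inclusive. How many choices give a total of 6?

The generating function for the choices is (t + t^2 + t^4 + t^6)·(1 + t + t^2 + t^3)·(1 + t^3 + t^6)·(1 + t + t^2 + t^3 + t^4 + t^5); the count is [t^6].
(t + t^2 + t^4 + t^6) has coefficients 0,1,1,0,1,0,1 for degrees 0…6.
(1 + t + t^2 + t^3) has coefficients 1,1,1,1,0,0,0 for degrees 0…6.
Multiplying by (1 + t^3 + t^6) gives running coefficients 1,1,1,2,1,1,2 for degrees 0…6.
Finally multiplying by (1 + t + t^2 + t^3 + t^4 + t^5), the product of all factors after the first has coefficients 1,2,3,5,6,7,8 for degrees 0…6.
[t^6] = 1·7 + 1·6 + 1·3 + 1·1 = 17.

17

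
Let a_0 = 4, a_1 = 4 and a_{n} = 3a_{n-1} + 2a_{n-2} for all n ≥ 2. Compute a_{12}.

6310516

The ordinary generating function has denominator 1 - 3y - 2y^2.
Iterating the recurrence: a_0,…,a_{12} = 4, 4, 20, 68, 244, 868, 3092, 11012, 39220, 139684, 497492, 1771844, 6310516.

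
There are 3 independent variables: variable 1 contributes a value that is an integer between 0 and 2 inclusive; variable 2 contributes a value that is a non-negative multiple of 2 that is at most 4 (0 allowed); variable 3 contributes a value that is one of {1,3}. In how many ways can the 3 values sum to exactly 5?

The generating function for the choices is (1 + x + x²)·(1 + x² + x⁴)·(x + x³); the count is [x⁵].
(1 + x + x²) has coefficients 1,1,1 for degrees 0…2.
(1 + x² + x⁴) has coefficients 1,0,1,0,1,0 for degrees 0…5.
Finally multiplying by (x + x³), the product of all factors after the first has coefficients 0,1,0,2,0,2 for degrees 0…5.
[x⁵] = 1·2 + 1·0 + 1·2 = 4.

4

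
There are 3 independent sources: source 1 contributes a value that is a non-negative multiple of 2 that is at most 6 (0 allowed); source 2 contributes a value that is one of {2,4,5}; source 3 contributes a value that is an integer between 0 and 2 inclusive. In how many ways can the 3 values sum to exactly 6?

The generating function for the choices is (1 + y^2 + y^4 + y^6)·(y^2 + y^4 + y^5)·(1 + y + y^2); the count is [y^6].
(1 + y^2 + y^4 + y^6) has coefficients 1,0,1,0,1,0,1 for degrees 0…6.
(y^2 + y^4 + y^5) has coefficients 0,0,1,0,1,1,0 for degrees 0…6.
Finally multiplying by (1 + y + y^2), the product of all factors after the first has coefficients 0,0,1,1,2,2,2 for degrees 0…6.
[y^6] = 1·2 + 1·2 + 1·1 + 1·0 = 5.

5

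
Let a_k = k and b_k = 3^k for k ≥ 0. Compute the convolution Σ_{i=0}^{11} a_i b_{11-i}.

This is [x^11] in the product of the two ordinary generating functions.
Σ = 0·177147 + 1·59049 + 2·19683 + 3·6561 + 4·2187 + 5·729 + 6·243 + 7·81 + 8·27 + 9·9 + 10·3 + 11·1 = 132854.

132854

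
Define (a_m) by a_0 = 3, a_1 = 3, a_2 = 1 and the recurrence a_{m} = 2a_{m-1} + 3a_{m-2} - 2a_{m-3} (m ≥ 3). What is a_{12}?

The ordinary generating function has denominator 1 - 2x - 3x^2 + 2x^3.
Iterating the recurrence: a_0,…,a_{12} = 3, 3, 1, 5, 7, 27, 65, 197, 535, 1531, 4273, 12069, 33895.

33895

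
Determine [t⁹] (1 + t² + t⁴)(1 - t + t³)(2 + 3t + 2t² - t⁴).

2

(1 + t² + t⁴) has coefficients 1,0,1,0,1 for degrees 0…4.
(1 - t + t³) has coefficients 1,-1,0,1,0,0,0,0,0,0 for degrees 0…9.
Finally multiplying by (2 + 3t + 2t² - t⁴), the product of all factors after the first has coefficients 2,1,-1,0,2,3,0,-1,0,0 for degrees 0…9.
[t⁹] = 1·0 + 1·(-1) + 1·3 = 2.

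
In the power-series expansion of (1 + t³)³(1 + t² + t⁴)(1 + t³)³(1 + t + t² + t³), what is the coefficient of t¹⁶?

(1 + t³)³ has coefficients 1,0,0,3,0,0,3,0,0,1 for degrees 0…9.
(1 + t² + t⁴) has coefficients 1,0,1,0,1,0,0,0,0,0,0,0,0,0,0,0,0 for degrees 0…16.
Multiplying by (1 + t³)³ gives running coefficients 1,0,1,3,1,3,3,3,3,1,3,1,0,1,0,0,0 for degrees 0…16.
Finally multiplying by (1 + t + t² + t³), the product of all factors after the first has coefficients 1,1,2,5,5,8,10,10,12,10,10,8,5,5,2,1,1 for degrees 0…16.
[t¹⁶] = 1·1 + 3·5 + 3·10 + 1·10 = 56.

56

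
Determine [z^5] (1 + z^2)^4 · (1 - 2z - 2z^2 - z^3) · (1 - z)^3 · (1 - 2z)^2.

(1 + z^2)^4 has coefficients 1,0,4,0,6,0 for degrees 0…5.
(1 - 2z - 2z^2 - z^3) has coefficients 1,-2,-2,-1,0,0 for degrees 0…5.
Multiplying by (1 - z)^3 gives running coefficients 1,-5,7,-2,-1,-1 for degrees 0…5.
Finally multiplying by (1 - 2z)^2, the product of all factors after the first has coefficients 1,-9,31,-50,35,-5 for degrees 0…5.
[z^5] = 1·(-5) + 4·(-50) + 6·(-9) = -259.

-259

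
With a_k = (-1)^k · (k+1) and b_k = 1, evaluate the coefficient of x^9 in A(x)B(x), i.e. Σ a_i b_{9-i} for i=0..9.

The convolution is the t^9 coefficient of A(t)B(t).
Σ = 1·1 − 2·1 + 3·1 − 4·1 + 5·1 − 6·1 + 7·1 − 8·1 + 9·1 − 10·1 = -5.

-5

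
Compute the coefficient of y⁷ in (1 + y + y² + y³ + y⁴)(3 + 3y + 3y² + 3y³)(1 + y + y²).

18

(1 + y + y² + y³ + y⁴) has coefficients 1,1,1,1,1 for degrees 0…4.
(3 + 3y + 3y² + 3y³) has coefficients 3,3,3,3,0,0,0,0 for degrees 0…7.
Finally multiplying by (1 + y + y²), the product of all factors after the first has coefficients 3,6,9,9,6,3,0,0 for degrees 0…7.
[y⁷] = 1·0 + 1·0 + 1·3 + 1·6 + 1·9 = 18.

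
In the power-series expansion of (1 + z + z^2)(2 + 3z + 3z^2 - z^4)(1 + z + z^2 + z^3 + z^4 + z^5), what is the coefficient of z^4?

(1 + z + z^2) has coefficients 1,1,1 for degrees 0…2.
(2 + 3z + 3z^2 - z^4) has coefficients 2,3,3,0,-1 for degrees 0…4.
Finally multiplying by (1 + z + z^2 + z^3 + z^4 + z^5), the product of all factors after the first has coefficients 2,5,8,8,7 for degrees 0…4.
[z^4] = 1·7 + 1·8 + 1·8 = 23.

23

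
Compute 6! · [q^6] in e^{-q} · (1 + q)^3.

The EGF product rule gives c_6 = Σ_{k_1+k_2=6} C(6; k_1,k_2) · ∏ g_i(k_i), where e^{-q} gives (-1)^k; (1+q)^3 gives the falling factorial (3)_k.
g_1(k) for k = 0…6: 1, -1, 1, -1, 1, -1, 1.
g_2(k) for k = 0…6: 1, 3, 6, 6, 0, 0, 0.
c_6 = Σ_k C(6,k)·g_1(k)·g_2(6−k) = 20·(-1)·6 + 15·1·6 + 6·(-1)·3 + 1·1·1 = −120 + 90 − 18 + 1 = -47.

-47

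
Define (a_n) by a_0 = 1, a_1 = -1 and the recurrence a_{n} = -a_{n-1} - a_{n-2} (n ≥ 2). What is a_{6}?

1

The ordinary generating function has denominator 1 + z + z^2.
Iterating the recurrence: a_0,…,a_{6} = 1, -1, 0, 1, -1, 0, 1.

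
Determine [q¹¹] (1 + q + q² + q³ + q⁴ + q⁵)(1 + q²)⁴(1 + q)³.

(1 + q + q² + q³ + q⁴ + q⁵) has coefficients 1,1,1,1,1,1 for degrees 0…5.
(1 + q²)⁴ has coefficients 1,0,4,0,6,0,4,0,1,0,0,0 for degrees 0…11.
Finally multiplying by (1 + q)³, the product of all factors after the first has coefficients 1,3,7,13,18,22,22,18,13,7,3,1 for degrees 0…11.
[q¹¹] = 1·1 + 1·3 + 1·7 + 1·13 + 1·18 + 1·22 = 64.

64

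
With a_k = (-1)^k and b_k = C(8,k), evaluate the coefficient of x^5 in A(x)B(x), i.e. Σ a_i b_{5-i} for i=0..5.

This is [x^5] in the product of the two ordinary generating functions.
Σ = 1·56 − 1·70 + 1·56 − 1·28 + 1·8 − 1·1 = 21.

21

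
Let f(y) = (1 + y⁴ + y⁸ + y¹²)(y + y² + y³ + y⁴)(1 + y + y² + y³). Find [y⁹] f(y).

4

(1 + y⁴ + y⁸ + y¹²) has coefficients 1,0,0,0,1,0,0,0,1,0 for degrees 0…9.
(y + y² + y³ + y⁴) has coefficients 0,1,1,1,1,0,0,0,0,0 for degrees 0…9.
Finally multiplying by (1 + y + y² + y³), the product of all factors after the first has coefficients 0,1,2,3,4,3,2,1,0,0 for degrees 0…9.
[y⁹] = 1·0 + 1·3 + 1·1 = 4.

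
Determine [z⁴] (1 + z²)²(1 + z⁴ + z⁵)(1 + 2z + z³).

(1 + z²)² has coefficients 1,0,2,0,1 for degrees 0…4.
(1 + z⁴ + z⁵) has coefficients 1,0,0,0,1 for degrees 0…4.
Finally multiplying by (1 + 2z + z³), the product of all factors after the first has coefficients 1,2,0,1,1 for degrees 0…4.
[z⁴] = 1·1 + 2·0 + 1·1 = 2.

2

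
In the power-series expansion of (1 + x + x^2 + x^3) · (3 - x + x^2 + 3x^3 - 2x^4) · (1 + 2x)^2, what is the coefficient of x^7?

(1 + x + x^2 + x^3) has coefficients 1,1,1,1 for degrees 0…3.
(3 - x + x^2 + 3x^3 - 2x^4) has coefficients 3,-1,1,3,-2,0,0,0 for degrees 0…7.
Finally multiplying by (1 + 2x)^2, the product of all factors after the first has coefficients 3,11,9,3,14,4,-8,0 for degrees 0…7.
[x^7] = 1·0 + 1·(-8) + 1·4 + 1·14 = 10.

10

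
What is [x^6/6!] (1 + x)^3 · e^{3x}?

15633

The EGF product rule gives c_6 = Σ_{k_1+k_2=6} C(6; k_1,k_2) · ∏ g_i(k_i), where (1+x)^3 gives the falling factorial (3)_k; e^{3x} gives (3)^k.
g_1(k) for k = 0…6: 1, 3, 6, 6, 0, 0, 0.
g_2(k) for k = 0…6: 1, 3, 9, 27, 81, 243, 729.
c_6 = Σ_k C(6,k)·g_1(k)·g_2(6−k) = 1·1·729 + 6·3·243 + 15·6·81 + 20·6·27 = 729 + 4374 + 7290 + 3240 = 15633.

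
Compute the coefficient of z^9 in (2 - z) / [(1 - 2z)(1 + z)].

511

Partial fractions give a closed form: a_n = (1)·2^n + (1)·(-1)^n.
At n = 9: a_9 = 511.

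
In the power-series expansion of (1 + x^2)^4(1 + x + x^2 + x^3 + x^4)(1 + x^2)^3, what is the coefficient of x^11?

(1 + x^2)^4 has coefficients 1,0,4,0,6,0,4,0,1 for degrees 0…8.
(1 + x + x^2 + x^3 + x^4) has coefficients 1,1,1,1,1,0,0,0,0,0,0,0 for degrees 0…11.
Finally multiplying by (1 + x^2)^3, the product of all factors after the first has coefficients 1,1,4,4,7,6,7,4,4,1,1,0 for degrees 0…11.
[x^11] = 1·0 + 4·1 + 6·4 + 4·6 + 1·4 = 56.

56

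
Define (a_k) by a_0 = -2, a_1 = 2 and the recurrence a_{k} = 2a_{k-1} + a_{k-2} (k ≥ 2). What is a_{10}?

2786

The ordinary generating function has denominator 1 - 2z - z^2.
Iterating the recurrence: a_0,…,a_{10} = -2, 2, 2, 6, 14, 34, 82, 198, 478, 1154, 2786.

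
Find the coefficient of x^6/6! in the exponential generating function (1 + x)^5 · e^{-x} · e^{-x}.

64

The EGF product rule gives c_6 = Σ_{k_1+k_2+k_3=6} C(6; k_1,k_2,k_3) · ∏ g_i(k_i), where (1+x)^5 gives the falling factorial (5)_k; e^{-x} gives (-1)^k; e^{-x} gives (-1)^k.
g_1(k) for k = 0…6: 1, 5, 20, 60, 120, 120, 0.
g_2(k) for k = 0…6: 1, -1, 1, -1, 1, -1, 1.
g_3(k) for k = 0…6: 1, -1, 1, -1, 1, -1, 1.
First combine the last two factors: h(k) = Σ_j C(k,j)·g_2(j)·g_3(k−j) for k = 0…6: 1, -2, 4, -8, 16, -32, 64.
c_6 = Σ_k C(6,k)·g_1(k)·h(6−k) = 1·1·64 + 6·5·(-32) + 15·20·16 + 20·60·(-8) + 15·120·4 + 6·120·(-2) = 64 − 960 + 4800 − 9600 + 7200 − 1440 = 64.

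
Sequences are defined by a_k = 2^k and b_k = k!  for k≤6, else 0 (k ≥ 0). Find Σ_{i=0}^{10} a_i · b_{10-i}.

19712

The convolution is the t^10 coefficient of A(t)B(t).
Σ = 1·0 + 2·0 + 4·0 + 8·0 + 16·720 + 32·120 + 64·24 + 128·6 + 256·2 + 512·1 + 1024·1 = 19712.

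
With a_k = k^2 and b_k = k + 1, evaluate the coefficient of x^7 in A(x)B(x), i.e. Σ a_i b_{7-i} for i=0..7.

336

Write out a_i and b_{7-i} for i = 0,…,7 and sum the products.
Σ = 0·8 + 1·7 + 4·6 + 9·5 + 16·4 + 25·3 + 36·2 + 49·1 = 336.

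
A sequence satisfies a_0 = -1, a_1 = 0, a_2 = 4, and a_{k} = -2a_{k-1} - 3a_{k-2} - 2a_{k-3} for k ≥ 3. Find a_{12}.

48

The ordinary generating function has denominator 1 + 2t + 3t^2 + 2t^3.
Iterating the recurrence: a_0,…,a_{12} = -1, 0, 4, -6, 0, 10, -8, -14, 32, -6, -56, 66, 48.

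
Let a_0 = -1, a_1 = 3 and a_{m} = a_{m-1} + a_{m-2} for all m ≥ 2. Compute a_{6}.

The ordinary generating function has denominator 1 - x - x^2.
Iterating the recurrence: a_0,…,a_{6} = -1, 3, 2, 5, 7, 12, 19.

19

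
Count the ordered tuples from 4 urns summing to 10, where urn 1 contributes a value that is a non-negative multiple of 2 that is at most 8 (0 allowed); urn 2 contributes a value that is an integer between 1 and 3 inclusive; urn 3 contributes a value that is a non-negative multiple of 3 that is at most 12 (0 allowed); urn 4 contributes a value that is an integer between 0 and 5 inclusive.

24

The generating function for the choices is (1 + t² + t⁴ + t⁶ + t⁸)·(t + t² + t³)·(1 + t³ + t⁶ + t⁹ + t¹²)·(1 + t + t² + t³ + t⁴ + t⁵); the count is [t¹⁰].
(1 + t² + t⁴ + t⁶ + t⁸) has coefficients 1,0,1,0,1,0,1,0,1 for degrees 0…8.
(t + t² + t³) has coefficients 0,1,1,1,0,0,0,0,0,0,0 for degrees 0…10.
Multiplying by (1 + t³ + t⁶ + t⁹ + t¹²) gives running coefficients 0,1,1,1,1,1,1,1,1,1,1 for degrees 0…10.
Finally multiplying by (1 + t + t² + t³ + t⁴ + t⁵), the product of all factors after the first has coefficients 0,1,2,3,4,5,6,6,6,6,6 for degrees 0…10.
[t¹⁰] = 1·6 + 1·6 + 1·6 + 1·4 + 1·2 = 24.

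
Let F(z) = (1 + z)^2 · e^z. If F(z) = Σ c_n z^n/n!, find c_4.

The EGF product rule gives c_4 = Σ_{k_1+k_2=4} C(4; k_1,k_2) · ∏ g_i(k_i), where (1+z)^2 gives the falling factorial (2)_k; e^z gives (1)^k.
g_1(k) for k = 0…4: 1, 2, 2, 0, 0.
g_2(k) for k = 0…4: 1, 1, 1, 1, 1.
c_4 = Σ_k C(4,k)·g_1(k)·g_2(4−k) = 1·1·1 + 4·2·1 + 6·2·1 = 1 + 8 + 12 = 21.

21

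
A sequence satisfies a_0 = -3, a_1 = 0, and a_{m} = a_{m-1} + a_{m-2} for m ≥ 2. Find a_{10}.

The ordinary generating function has denominator 1 - x - x^2.
Iterating the recurrence: a_0,…,a_{10} = -3, 0, -3, -3, -6, -9, -15, -24, -39, -63, -102.

-102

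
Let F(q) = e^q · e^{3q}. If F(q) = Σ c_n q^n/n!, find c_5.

The EGF product rule gives c_5 = Σ_{k_1+k_2=5} C(5; k_1,k_2) · ∏ g_i(k_i), where e^q gives (1)^k; e^{3q} gives (3)^k.
g_1(k) for k = 0…5: 1, 1, 1, 1, 1, 1.
g_2(k) for k = 0…5: 1, 3, 9, 27, 81, 243.
c_5 = Σ_k C(5,k)·g_1(k)·g_2(5−k) = 1·1·243 + 5·1·81 + 10·1·27 + 10·1·9 + 5·1·3 + 1·1·1 = 243 + 405 + 270 + 90 + 15 + 1 = 1024.

1024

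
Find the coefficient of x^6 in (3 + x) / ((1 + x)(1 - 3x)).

1823

The denominator gives the recurrence a_n = 2a_(n−1) + 3a_(n−2) for n ≥ 2; the numerator fixes a_0 = 3, a_1 = 7.
Iterating: 3, 7, 23, 67, 203, 607, 1823, so a_6 = 1823.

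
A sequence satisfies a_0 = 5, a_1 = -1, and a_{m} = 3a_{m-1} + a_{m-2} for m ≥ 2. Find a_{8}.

The ordinary generating function has denominator 1 - 3y - y^2.
Iterating the recurrence: a_0,…,a_{8} = 5, -1, 2, 5, 17, 56, 185, 611, 2018.

2018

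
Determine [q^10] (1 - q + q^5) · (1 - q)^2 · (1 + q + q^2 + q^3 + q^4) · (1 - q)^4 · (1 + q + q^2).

(1 - q + q^5) has coefficients 1,-1,0,0,0,1 for degrees 0…5.
(1 - q)^2 has coefficients 1,-2,1,0,0,0,0,0,0,0,0 for degrees 0…10.
Multiplying by (1 + q + q^2 + q^3 + q^4) gives running coefficients 1,-1,0,0,0,-1,1,0,0,0,0 for degrees 0…10.
Multiplying by (1 - q)^4 gives running coefficients 1,-5,10,-10,5,-2,5,-10,10,-5,1 for degrees 0…10.
Finally multiplying by (1 + q + q^2), the product of all factors after the first has coefficients 1,-4,6,-5,5,-7,8,-7,5,-5,6 for degrees 0…10.
[q^10] = 1·6 − 1·(-5) + 1·(-7) = 4.

4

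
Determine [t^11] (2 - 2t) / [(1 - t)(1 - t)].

2

The denominator gives the recurrence a_n = 2a_(n−1) − a_(n−2) for n ≥ 2; the numerator fixes a_0 = 2, a_1 = 2.
Iterating: 2, 2, 2, 2, 2, 2, 2, 2, 2, 2, 2, 2, so a_11 = 2.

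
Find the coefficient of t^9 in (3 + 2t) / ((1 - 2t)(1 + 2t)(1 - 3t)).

Partial fractions give a closed form: a_n = (-4)·2^n + (2/5)·(-2)^n + (33/5)·3^n.
At n = 9: a_9 = 127655.

127655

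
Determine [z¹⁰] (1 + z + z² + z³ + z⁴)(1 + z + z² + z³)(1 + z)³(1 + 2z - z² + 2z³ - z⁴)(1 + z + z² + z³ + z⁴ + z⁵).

(1 + z + z² + z³ + z⁴) has coefficients 1,1,1,1,1 for degrees 0…4.
(1 + z + z² + z³) has coefficients 1,1,1,1,0,0,0,0,0,0,0 for degrees 0…10.
Multiplying by (1 + z)³ gives running coefficients 1,4,7,8,7,4,1,0,0,0,0 for degrees 0…10.
Multiplying by (1 + 2z - z² + 2z³ - z⁴) gives running coefficients 1,6,14,20,23,20,11,4,0,-2,-1 for degrees 0…10.
Finally multiplying by (1 + z + z² + z³ + z⁴ + z⁵), the product of all factors after the first has coefficients 1,7,21,41,64,84,94,92,78,56,32 for degrees 0…10.
[z¹⁰] = 1·32 + 1·56 + 1·78 + 1·92 + 1·94 = 352.

352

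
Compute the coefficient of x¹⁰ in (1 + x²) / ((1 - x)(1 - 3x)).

The denominator gives the recurrence a_n = 4a_(n−1) − 3a_(n−2) for n ≥ 3; the numerator fixes a_0 = 1, a_1 = 4, a_2 = 14.
Iterating: 1, 4, 14, 44, 134, 404, 1214, 3644, 10934, 32804, 98414, so a_10 = 98414.

98414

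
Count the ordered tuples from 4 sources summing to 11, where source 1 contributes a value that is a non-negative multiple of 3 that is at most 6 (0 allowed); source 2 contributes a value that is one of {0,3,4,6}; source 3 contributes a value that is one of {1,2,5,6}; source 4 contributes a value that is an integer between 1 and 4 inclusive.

The generating function for the choices is (1 + x^3 + x^6)·(1 + x^3 + x^4 + x^6)·(x + x^2 + x^5 + x^6)·(x + x^2 + x^3 + x^4); the count is [x^11].
(1 + x^3 + x^6) has coefficients 1,0,0,1,0,0,1 for degrees 0…6.
(1 + x^3 + x^4 + x^6) has coefficients 1,0,0,1,1,0,1,0,0,0,0,0 for degrees 0…11.
Multiplying by (x + x^2 + x^5 + x^6) gives running coefficients 0,1,1,0,1,3,2,1,2,2,1,1 for degrees 0…11.
Finally multiplying by (x + x^2 + x^3 + x^4), the product of all factors after the first has coefficients 0,0,1,2,2,3,5,6,7,8,7,6 for degrees 0…11.
[x^11] = 1·6 + 1·7 + 1·3 = 16.

16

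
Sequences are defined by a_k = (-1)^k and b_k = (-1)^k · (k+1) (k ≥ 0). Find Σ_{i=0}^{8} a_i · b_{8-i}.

The convolution is the t^8 coefficient of A(t)B(t).
Σ = 1·9 − 1·(-8) + 1·7 − 1·(-6) + 1·5 − 1·(-4) + 1·3 − 1·(-2) + 1·1 = 45.

45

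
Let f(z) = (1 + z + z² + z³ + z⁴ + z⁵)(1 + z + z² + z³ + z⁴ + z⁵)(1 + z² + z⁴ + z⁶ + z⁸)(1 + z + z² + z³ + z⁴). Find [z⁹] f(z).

(1 + z + z² + z³ + z⁴ + z⁵) has coefficients 1,1,1,1,1,1 for degrees 0…5.
(1 + z + z² + z³ + z⁴ + z⁵) has coefficients 1,1,1,1,1,1,0,0,0,0 for degrees 0…9.
Multiplying by (1 + z² + z⁴ + z⁶ + z⁸) gives running coefficients 1,1,2,2,3,3,3,3,3,3 for degrees 0…9.
Finally multiplying by (1 + z + z² + z³ + z⁴), the product of all factors after the first has coefficients 1,2,4,6,9,11,13,14,15,15 for degrees 0…9.
[z⁹] = 1·15 + 1·15 + 1·14 + 1·13 + 1·11 + 1·9 = 77.

77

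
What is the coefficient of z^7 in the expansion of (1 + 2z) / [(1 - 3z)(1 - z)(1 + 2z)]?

3280

Partial fractions give a closed form: a_n = (3/2)·3^n + (-1/2)·1^n.
At n = 7: a_7 = 3280.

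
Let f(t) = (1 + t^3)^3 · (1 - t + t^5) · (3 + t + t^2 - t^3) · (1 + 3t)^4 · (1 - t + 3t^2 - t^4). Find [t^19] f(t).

(1 + t^3)^3 has coefficients 1,0,0,3,0,0,3,0,0,1 for degrees 0…9.
(1 - t + t^5) has coefficients 1,-1,0,0,0,1,0,0,0,0,0,0,0,0,0,0,0,0,0,0 for degrees 0…19.
Multiplying by (3 + t + t^2 - t^3) gives running coefficients 3,-2,0,-2,1,3,1,1,-1,0,0,0,0,0,0,0,0,0,0,0 for degrees 0…19.
Multiplying by (1 + 3t)^4 gives running coefficients 3,34,138,214,4,-255,-125,121,470,393,135,-27,-81,0,0,0,0,0,0,0 for degrees 0…19.
Finally multiplying by (1 - t + 3t^2 - t^4), the product of all factors after the first has coefficients 3,31,113,178,201,349,4,-733,-30,541,1277,896,-119,-393,-378,27,81,0,0,0 for degrees 0…19.
[t^19] = 1·0 + 3·81 + 3·(-393) + 1·1277 = 341.

341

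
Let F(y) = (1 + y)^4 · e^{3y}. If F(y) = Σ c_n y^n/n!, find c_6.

The EGF product rule gives c_6 = Σ_{k_1+k_2=6} C(6; k_1,k_2) · ∏ g_i(k_i), where (1+y)^4 gives the falling factorial (4)_k; e^{3y} gives (3)^k.
g_1(k) for k = 0…6: 1, 4, 12, 24, 24, 0, 0.
g_2(k) for k = 0…6: 1, 3, 9, 27, 81, 243, 729.
c_6 = Σ_k C(6,k)·g_1(k)·g_2(6−k) = 1·1·729 + 6·4·243 + 15·12·81 + 20·24·27 + 15·24·9 = 729 + 5832 + 14580 + 12960 + 3240 = 37341.

37341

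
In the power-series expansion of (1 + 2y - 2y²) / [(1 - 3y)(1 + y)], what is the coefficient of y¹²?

The denominator gives the recurrence a_n = 2a_(n−1) + 3a_(n−2) for n ≥ 3; the numerator fixes a_0 = 1, a_1 = 4, a_2 = 9.
Iterating: 1, 4, 9, 30, 87, 264, 789, 2370, 7107, 21324, 63969, 191910, 575727, so a_12 = 575727.

575727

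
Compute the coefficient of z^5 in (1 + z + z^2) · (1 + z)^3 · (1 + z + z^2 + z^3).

(1 + z + z^2) has coefficients 1,1,1 for degrees 0…2.
(1 + z)^3 has coefficients 1,3,3,1,0,0 for degrees 0…5.
Finally multiplying by (1 + z + z^2 + z^3), the product of all factors after the first has coefficients 1,4,7,8,7,4 for degrees 0…5.
[z^5] = 1·4 + 1·7 + 1·8 = 19.

19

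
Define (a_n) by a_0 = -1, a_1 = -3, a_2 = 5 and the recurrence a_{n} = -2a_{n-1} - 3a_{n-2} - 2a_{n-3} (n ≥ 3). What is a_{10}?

The ordinary generating function has denominator 1 + 2x + 3x^2 + 2x^3.
Iterating the recurrence: a_0,…,a_{10} = -1, -3, 5, 1, -11, 9, 13, -31, 5, 57, -67.

-67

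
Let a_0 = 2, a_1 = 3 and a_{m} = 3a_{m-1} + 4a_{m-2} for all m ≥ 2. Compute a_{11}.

4194303

The ordinary generating function has denominator 1 - 3t - 4t^2.
Iterating the recurrence: a_0,…,a_{11} = 2, 3, 17, 63, 257, 1023, 4097, 16383, 65537, 262143, 1048577, 4194303.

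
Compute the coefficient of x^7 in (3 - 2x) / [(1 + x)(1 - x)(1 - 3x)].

5740

The denominator gives the recurrence a_n = 3a_(n−1) + a_(n−2) − 3a_(n−3) for n ≥ 3; the numerator fixes a_0 = 3, a_1 = 7, a_2 = 24.
Iterating: 3, 7, 24, 70, 213, 637, 1914, 5740, so a_7 = 5740.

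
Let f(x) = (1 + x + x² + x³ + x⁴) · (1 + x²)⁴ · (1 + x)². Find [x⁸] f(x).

(1 + x + x² + x³ + x⁴) has coefficients 1,1,1,1,1 for degrees 0…4.
(1 + x²)⁴ has coefficients 1,0,4,0,6,0,4,0,1 for degrees 0…8.
Finally multiplying by (1 + x)², the product of all factors after the first has coefficients 1,2,5,8,10,12,10,8,5 for degrees 0…8.
[x⁸] = 1·5 + 1·8 + 1·10 + 1·12 + 1·10 = 45.

45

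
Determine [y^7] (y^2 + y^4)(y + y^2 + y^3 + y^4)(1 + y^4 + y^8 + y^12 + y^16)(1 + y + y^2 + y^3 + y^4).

8

(y^2 + y^4) has coefficients 0,0,1,0,1 for degrees 0…4.
(y + y^2 + y^3 + y^4) has coefficients 0,1,1,1,1,0,0,0 for degrees 0…7.
Multiplying by (1 + y^4 + y^8 + y^12 + y^16) gives running coefficients 0,1,1,1,1,1,1,1 for degrees 0…7.
Finally multiplying by (1 + y + y^2 + y^3 + y^4), the product of all factors after the first has coefficients 0,1,2,3,4,5,5,5 for degrees 0…7.
[y^7] = 1·5 + 1·3 = 8.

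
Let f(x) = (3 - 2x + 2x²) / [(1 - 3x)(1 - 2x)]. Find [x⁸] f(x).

The denominator gives the recurrence a_n = 5a_(n−1) − 6a_(n−2) for n ≥ 3; the numerator fixes a_0 = 3, a_1 = 13, a_2 = 49.
Iterating: 3, 13, 49, 167, 541, 1703, 5269, 16127, 49021, so a_8 = 49021.

49021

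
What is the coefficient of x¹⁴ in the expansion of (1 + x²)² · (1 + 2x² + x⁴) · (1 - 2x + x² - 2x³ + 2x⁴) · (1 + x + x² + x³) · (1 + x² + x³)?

13

(1 + x²)² has coefficients 1,0,2,0,1 for degrees 0…4.
(1 + 2x² + x⁴) has coefficients 1,0,2,0,1,0,0,0,0,0,0,0,0,0,0 for degrees 0…14.
Multiplying by (1 - 2x + x² - 2x³ + 2x⁴) gives running coefficients 1,-2,3,-6,5,-6,5,-2,2,0,0,0,0,0,0 for degrees 0…14.
Multiplying by (1 + x + x² + x³) gives running coefficients 1,-1,2,-4,0,-4,-2,2,-1,5,0,2,0,0,0 for degrees 0…14.
Finally multiplying by (1 + x² + x³), the product of all factors after the first has coefficients 1,-1,3,-4,1,-6,-6,-2,-7,5,1,6,5,2,2 for degrees 0…14.
[x¹⁴] = 1·2 + 2·5 + 1·1 = 13.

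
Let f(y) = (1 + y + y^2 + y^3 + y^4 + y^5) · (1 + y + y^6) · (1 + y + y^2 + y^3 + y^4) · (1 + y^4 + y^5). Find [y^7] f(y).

21

(1 + y + y^2 + y^3 + y^4 + y^5) has coefficients 1,1,1,1,1,1 for degrees 0…5.
(1 + y + y^6) has coefficients 1,1,0,0,0,0,1,0 for degrees 0…7.
Multiplying by (1 + y + y^2 + y^3 + y^4) gives running coefficients 1,2,2,2,2,1,1,1 for degrees 0…7.
Finally multiplying by (1 + y^4 + y^5), the product of all factors after the first has coefficients 1,2,2,2,3,4,5,5 for degrees 0…7.
[y^7] = 1·5 + 1·5 + 1·4 + 1·3 + 1·2 + 1·2 = 21.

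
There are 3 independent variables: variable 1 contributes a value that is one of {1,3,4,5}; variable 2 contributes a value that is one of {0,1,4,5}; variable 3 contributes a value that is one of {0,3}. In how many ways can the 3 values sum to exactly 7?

3

The generating function for the choices is (x + x^3 + x^4 + x^5)·(1 + x + x^4 + x^5)·(1 + x^3); the count is [x^7].
(x + x^3 + x^4 + x^5) has coefficients 0,1,0,1,1,1 for degrees 0…5.
(1 + x + x^4 + x^5) has coefficients 1,1,0,0,1,1,0,0 for degrees 0…7.
Finally multiplying by (1 + x^3), the product of all factors after the first has coefficients 1,1,0,1,2,1,0,1 for degrees 0…7.
[x^7] = 1·0 + 1·2 + 1·1 + 1·0 = 3.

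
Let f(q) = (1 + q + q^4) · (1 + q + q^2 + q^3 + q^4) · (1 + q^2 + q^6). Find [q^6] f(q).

5

(1 + q + q^4) has coefficients 1,1,0,0,1 for degrees 0…4.
(1 + q + q^2 + q^3 + q^4) has coefficients 1,1,1,1,1,0,0 for degrees 0…6.
Finally multiplying by (1 + q^2 + q^6), the product of all factors after the first has coefficients 1,1,2,2,2,1,2 for degrees 0…6.
[q^6] = 1·2 + 1·1 + 1·2 = 5.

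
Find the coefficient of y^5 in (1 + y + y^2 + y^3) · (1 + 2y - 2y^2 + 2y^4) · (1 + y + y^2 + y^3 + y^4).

7

(1 + y + y^2 + y^3) has coefficients 1,1,1,1 for degrees 0…3.
(1 + 2y - 2y^2 + 2y^4) has coefficients 1,2,-2,0,2,0 for degrees 0…5.
Finally multiplying by (1 + y + y^2 + y^3 + y^4), the product of all factors after the first has coefficients 1,3,1,1,3,2 for degrees 0…5.
[y^5] = 1·2 + 1·3 + 1·1 + 1·1 = 7.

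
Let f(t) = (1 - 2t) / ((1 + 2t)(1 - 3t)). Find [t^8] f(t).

1517

The denominator gives the recurrence a_n = a_(n−1) + 6a_(n−2) for n ≥ 2; the numerator fixes a_0 = 1, a_1 = -1.
Iterating: 1, -1, 5, -1, 29, 23, 197, 335, 1517, so a_8 = 1517.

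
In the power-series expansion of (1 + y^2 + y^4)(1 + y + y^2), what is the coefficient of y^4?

(1 + y^2 + y^4) has coefficients 1,0,1,0,1 for degrees 0…4.
(1 + y + y^2) has coefficients 1,1,1,0,0 for degrees 0…4.
[y^4] = 1·0 + 1·1 + 1·1 = 2.

2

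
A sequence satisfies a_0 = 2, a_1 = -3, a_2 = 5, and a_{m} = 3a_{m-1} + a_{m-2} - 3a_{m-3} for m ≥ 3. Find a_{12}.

The ordinary generating function has denominator 1 - 3z - z^2 + 3z^3.
Iterating the recurrence: a_0,…,a_{12} = 2, -3, 5, 6, 32, 87, 275, 816, 2462, 7377, 22145, 66426, 199292.

199292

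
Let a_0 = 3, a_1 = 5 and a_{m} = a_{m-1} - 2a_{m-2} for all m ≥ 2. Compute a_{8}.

The ordinary generating function has denominator 1 - q + 2q^2.
Iterating the recurrence: a_0,…,a_{8} = 3, 5, -1, -11, -9, 13, 31, 5, -57.

-57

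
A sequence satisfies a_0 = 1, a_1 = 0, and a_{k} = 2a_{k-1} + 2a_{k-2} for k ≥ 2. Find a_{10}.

4896

The ordinary generating function has denominator 1 - 2z - 2z^2.
Iterating the recurrence: a_0,…,a_{10} = 1, 0, 2, 4, 12, 32, 88, 240, 656, 1792, 4896.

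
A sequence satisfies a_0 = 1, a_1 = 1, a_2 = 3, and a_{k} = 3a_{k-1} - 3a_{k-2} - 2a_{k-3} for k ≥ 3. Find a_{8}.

-177

The ordinary generating function has denominator 1 - 3q + 3q^2 + 2q^3.
Iterating the recurrence: a_0,…,a_{8} = 1, 1, 3, 4, 1, -15, -56, -125, -177.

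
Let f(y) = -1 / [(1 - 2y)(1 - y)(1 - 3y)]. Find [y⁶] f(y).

Partial fractions give a closed form: a_n = (4)·2^n + (-1/2)·1^n + (-9/2)·3^n.
At n = 6: a_6 = -3025.

-3025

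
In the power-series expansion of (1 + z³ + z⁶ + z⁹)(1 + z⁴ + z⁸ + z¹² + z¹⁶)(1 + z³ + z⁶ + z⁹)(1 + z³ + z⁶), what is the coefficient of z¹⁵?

12

(1 + z³ + z⁶ + z⁹) has coefficients 1,0,0,1,0,0,1,0,0,1 for degrees 0…9.
(1 + z⁴ + z⁸ + z¹² + z¹⁶) has coefficients 1,0,0,0,1,0,0,0,1,0,0,0,1,0,0,0 for degrees 0…15.
Multiplying by (1 + z³ + z⁶ + z⁹) gives running coefficients 1,0,0,1,1,0,1,1,1,1,1,1,1,1,1,1 for degrees 0…15.
Finally multiplying by (1 + z³ + z⁶), the product of all factors after the first has coefficients 1,0,0,2,1,0,3,2,1,3,3,2,3,3,3,3 for degrees 0…15.
[z¹⁵] = 1·3 + 1·3 + 1·3 + 1·3 = 12.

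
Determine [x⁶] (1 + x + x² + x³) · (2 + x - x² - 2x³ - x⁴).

-3

(1 + x + x² + x³) has coefficients 1,1,1,1 for degrees 0…3.
(2 + x - x² - 2x³ - x⁴) has coefficients 2,1,-1,-2,-1,0,0 for degrees 0…6.
[x⁶] = 1·0 + 1·0 + 1·(-1) + 1·(-2) = -3.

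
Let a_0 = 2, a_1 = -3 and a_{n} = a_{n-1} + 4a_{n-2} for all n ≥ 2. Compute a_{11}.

665

The ordinary generating function has denominator 1 - x - 4x^2.
Iterating the recurrence: a_0,…,a_{11} = 2, -3, 5, -7, 13, -15, 37, -23, 125, 33, 533, 665.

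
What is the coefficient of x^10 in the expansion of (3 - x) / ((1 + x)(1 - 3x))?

118099

Partial fractions give a closed form: a_n = (1)·(-1)^n + (2)·3^n.
At n = 10: a_10 = 118099.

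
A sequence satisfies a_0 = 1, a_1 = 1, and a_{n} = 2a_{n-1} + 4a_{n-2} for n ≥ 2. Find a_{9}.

19456

The ordinary generating function has denominator 1 - 2q - 4q^2.
Iterating the recurrence: a_0,…,a_{9} = 1, 1, 6, 16, 56, 176, 576, 1856, 6016, 19456.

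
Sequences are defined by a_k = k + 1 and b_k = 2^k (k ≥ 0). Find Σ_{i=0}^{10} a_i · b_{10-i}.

4083

This is [x^10] in the product of the two ordinary generating functions.
Σ = 1·1024 + 2·512 + 3·256 + 4·128 + 5·64 + 6·32 + 7·16 + 8·8 + 9·4 + 10·2 + 11·1 = 4083.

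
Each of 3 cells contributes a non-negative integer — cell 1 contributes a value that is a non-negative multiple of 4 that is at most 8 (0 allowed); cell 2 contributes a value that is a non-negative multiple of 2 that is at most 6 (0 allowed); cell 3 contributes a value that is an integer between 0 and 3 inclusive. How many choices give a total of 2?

2

The generating function for the choices is (1 + y^4 + y^8)·(1 + y^2 + y^4 + y^6)·(1 + y + y^2 + y^3); the count is [y^2].
(1 + y^4 + y^8) has coefficients 1,0,0 for degrees 0…2.
(1 + y^2 + y^4 + y^6) has coefficients 1,0,1 for degrees 0…2.
Finally multiplying by (1 + y + y^2 + y^3), the product of all factors after the first has coefficients 1,1,2 for degrees 0…2.
[y^2] = 1·2 = 2.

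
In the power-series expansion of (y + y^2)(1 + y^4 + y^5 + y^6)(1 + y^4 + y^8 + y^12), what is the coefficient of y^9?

(y + y^2) has coefficients 0,1,1 for degrees 0…2.
(1 + y^4 + y^5 + y^6) has coefficients 1,0,0,0,1,1,1,0,0,0 for degrees 0…9.
Finally multiplying by (1 + y^4 + y^8 + y^12), the product of all factors after the first has coefficients 1,0,0,0,2,1,1,0,2,1 for degrees 0…9.
[y^9] = 1·2 + 1·0 = 2.

2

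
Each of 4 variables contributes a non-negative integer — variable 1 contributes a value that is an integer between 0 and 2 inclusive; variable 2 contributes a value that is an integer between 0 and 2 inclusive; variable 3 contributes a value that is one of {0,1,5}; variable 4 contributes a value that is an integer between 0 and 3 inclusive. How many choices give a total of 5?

The generating function for the choices is (1 + q + q²)·(1 + q + q²)·(1 + q + q⁵)·(1 + q + q² + q³); the count is [q⁵].
(1 + q + q²) has coefficients 1,1,1 for degrees 0…2.
(1 + q + q²) has coefficients 1,1,1,0,0,0 for degrees 0…5.
Multiplying by (1 + q + q⁵) gives running coefficients 1,2,2,1,0,1 for degrees 0…5.
Finally multiplying by (1 + q + q² + q³), the product of all factors after the first has coefficients 1,3,5,6,5,4 for degrees 0…5.
[q⁵] = 1·4 + 1·5 + 1·6 = 15.

15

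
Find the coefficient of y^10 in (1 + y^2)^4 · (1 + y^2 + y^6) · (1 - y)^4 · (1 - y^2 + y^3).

-97

(1 + y^2)^4 has coefficients 1,0,4,0,6,0,4,0,1 for degrees 0…8.
(1 + y^2 + y^6) has coefficients 1,0,1,0,0,0,1,0,0,0,0 for degrees 0…10.
Multiplying by (1 - y)^4 gives running coefficients 1,-4,7,-8,7,-4,2,-4,6,-4,1 for degrees 0…10.
Finally multiplying by (1 - y^2 + y^3), the product of all factors after the first has coefficients 1,-4,6,-3,-4,11,-13,7,0,2,-9 for degrees 0…10.
[y^10] = 1·(-9) + 4·0 + 6·(-13) + 4·(-4) + 1·6 = -97.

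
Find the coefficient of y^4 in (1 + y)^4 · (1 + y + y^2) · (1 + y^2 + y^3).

(1 + y)^4 has coefficients 1,4,6,4,1 for degrees 0…4.
(1 + y + y^2) has coefficients 1,1,1,0,0 for degrees 0…4.
Finally multiplying by (1 + y^2 + y^3), the product of all factors after the first has coefficients 1,1,2,2,2 for degrees 0…4.
[y^4] = 1·2 + 4·2 + 6·2 + 4·1 + 1·1 = 27.

27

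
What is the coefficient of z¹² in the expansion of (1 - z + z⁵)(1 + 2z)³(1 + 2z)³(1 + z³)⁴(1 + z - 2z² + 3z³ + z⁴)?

1279

(1 - z + z⁵) has coefficients 1,-1,0,0,0,1 for degrees 0…5.
(1 + 2z)³ has coefficients 1,6,12,8,0,0,0,0,0,0,0,0,0 for degrees 0…12.
Multiplying by (1 + 2z)³ gives running coefficients 1,12,60,160,240,192,64,0,0,0,0,0,0 for degrees 0…12.
Multiplying by (1 + z³)⁴ gives running coefficients 1,12,60,164,288,432,710,1032,1128,1220,1488,1392,1025 for degrees 0…12.
Finally multiplying by (1 + z - 2z² + 3z³ + z⁴), the product of all factors after the first has coefficients 1,13,70,203,369,584,1118,1906,2324,2846,4258,4856,4229 for degrees 0…12.
[z¹²] = 1·4229 − 1·4856 + 1·1906 = 1279.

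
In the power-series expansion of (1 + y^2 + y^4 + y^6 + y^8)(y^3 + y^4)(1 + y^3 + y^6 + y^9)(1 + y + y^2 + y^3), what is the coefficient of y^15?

13

(1 + y^2 + y^4 + y^6 + y^8) has coefficients 1,0,1,0,1,0,1,0,1 for degrees 0…8.
(y^3 + y^4) has coefficients 0,0,0,1,1,0,0,0,0,0,0,0,0,0,0,0 for degrees 0…15.
Multiplying by (1 + y^3 + y^6 + y^9) gives running coefficients 0,0,0,1,1,0,1,1,0,1,1,0,1,1,0,0 for degrees 0…15.
Finally multiplying by (1 + y + y^2 + y^3), the product of all factors after the first has coefficients 0,0,0,1,2,2,3,3,2,3,3,2,3,3,2,2 for degrees 0…15.
[y^15] = 1·2 + 1·3 + 1·2 + 1·3 + 1·3 = 13.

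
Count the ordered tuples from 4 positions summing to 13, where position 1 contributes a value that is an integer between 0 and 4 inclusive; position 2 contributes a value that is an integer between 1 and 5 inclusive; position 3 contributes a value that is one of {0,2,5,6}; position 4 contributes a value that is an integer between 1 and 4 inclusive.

The generating function for the choices is (1 + z + z^2 + z^3 + z^4)·(z + z^2 + z^3 + z^4 + z^5)·(1 + z^2 + z^5 + z^6)·(z + z^2 + z^3 + z^4); the count is [z^13].
(1 + z + z^2 + z^3 + z^4) has coefficients 1,1,1,1,1 for degrees 0…4.
(z + z^2 + z^3 + z^4 + z^5) has coefficients 0,1,1,1,1,1,0,0,0,0,0,0,0,0 for degrees 0…13.
Multiplying by (1 + z^2 + z^5 + z^6) gives running coefficients 0,1,1,2,2,2,2,3,2,2,2,1,0,0 for degrees 0…13.
Finally multiplying by (z + z^2 + z^3 + z^4), the product of all factors after the first has coefficients 0,0,1,2,4,6,7,8,9,9,9,9,7,5 for degrees 0…13.
[z^13] = 1·5 + 1·7 + 1·9 + 1·9 + 1·9 = 39.

39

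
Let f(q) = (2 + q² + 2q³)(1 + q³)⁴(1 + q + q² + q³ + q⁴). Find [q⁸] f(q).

(2 + q² + 2q³) has coefficients 2,0,1,2 for degrees 0…3.
(1 + q³)⁴ has coefficients 1,0,0,4,0,0,6,0,0 for degrees 0…8.
Finally multiplying by (1 + q + q² + q³ + q⁴), the product of all factors after the first has coefficients 1,1,1,5,5,4,10,10,6 for degrees 0…8.
[q⁸] = 2·6 + 1·10 + 2·4 = 30.

30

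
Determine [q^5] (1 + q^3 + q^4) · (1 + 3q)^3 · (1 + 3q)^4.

5313

(1 + q^3 + q^4) has coefficients 1,0,0,1,1 for degrees 0…4.
(1 + 3q)^3 has coefficients 1,9,27,27,0,0 for degrees 0…5.
Finally multiplying by (1 + 3q)^4, the product of all factors after the first has coefficients 1,21,189,945,2835,5103 for degrees 0…5.
[q^5] = 1·5103 + 1·189 + 1·21 = 5313.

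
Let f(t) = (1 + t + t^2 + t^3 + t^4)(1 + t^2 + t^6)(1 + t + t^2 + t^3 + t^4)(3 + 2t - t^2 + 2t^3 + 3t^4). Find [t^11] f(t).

(1 + t + t^2 + t^3 + t^4) has coefficients 1,1,1,1,1 for degrees 0…4.
(1 + t^2 + t^6) has coefficients 1,0,1,0,0,0,1,0,0,0,0,0 for degrees 0…11.
Multiplying by (1 + t + t^2 + t^3 + t^4) gives running coefficients 1,1,2,2,2,1,2,1,1,1,1,0 for degrees 0…11.
Finally multiplying by (3 + 2t - t^2 + 2t^3 + 3t^4), the product of all factors after the first has coefficients 3,5,7,11,13,12,16,16,11,11,12,6 for degrees 0…11.
[t^11] = 1·6 + 1·12 + 1·11 + 1·11 + 1·16 = 56.

56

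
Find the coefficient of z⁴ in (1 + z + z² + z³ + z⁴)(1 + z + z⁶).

(1 + z + z² + z³ + z⁴) has coefficients 1,1,1,1,1 for degrees 0…4.
(1 + z + z⁶) has coefficients 1,1,0,0,0 for degrees 0…4.
[z⁴] = 1·0 + 1·0 + 1·0 + 1·1 + 1·1 = 2.

2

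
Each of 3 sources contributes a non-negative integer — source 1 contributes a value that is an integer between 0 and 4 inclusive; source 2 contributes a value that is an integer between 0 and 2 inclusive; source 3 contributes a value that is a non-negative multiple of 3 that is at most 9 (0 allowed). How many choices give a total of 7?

5

The generating function for the choices is (1 + q + q^2 + q^3 + q^4)·(1 + q + q^2)·(1 + q^3 + q^6 + q^9); the count is [q^7].
(1 + q + q^2 + q^3 + q^4) has coefficients 1,1,1,1,1 for degrees 0…4.
(1 + q + q^2) has coefficients 1,1,1,0,0,0,0,0 for degrees 0…7.
Finally multiplying by (1 + q^3 + q^6 + q^9), the product of all factors after the first has coefficients 1,1,1,1,1,1,1,1 for degrees 0…7.
[q^7] = 1·1 + 1·1 + 1·1 + 1·1 + 1·1 = 5.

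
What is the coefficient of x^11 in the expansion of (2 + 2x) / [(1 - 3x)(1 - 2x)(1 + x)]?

Partial fractions give a closed form: a_n = (6)·3^n + (-4)·2^n.
At n = 11: a_11 = 1054690.

1054690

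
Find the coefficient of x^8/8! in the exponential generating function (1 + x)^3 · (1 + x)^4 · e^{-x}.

The EGF product rule gives c_8 = Σ_{k_1+k_2+k_3=8} C(8; k_1,k_2,k_3) · ∏ g_i(k_i), where (1+x)^3 gives the falling factorial (3)_k; (1+x)^4 gives the falling factorial (4)_k; e^{-x} gives (-1)^k.
g_1(k) for k = 0…8: 1, 3, 6, 6, 0, 0, 0, 0, 0.
g_2(k) for k = 0…8: 1, 4, 12, 24, 24, 0, 0, 0, 0.
g_3(k) for k = 0…8: 1, -1, 1, -1, 1, -1, 1, -1, 1.
First combine the last two factors: h(k) = Σ_j C(k,j)·g_2(j)·g_3(k−j) for k = 0…8: 1, 3, 5, -1, -15, 19, 37, -225, 641.
c_8 = Σ_k C(8,k)·g_1(k)·h(8−k) = 1·1·641 + 8·3·(-225) + 28·6·37 + 56·6·19 = 641 − 5400 + 6216 + 6384 = 7841.

7841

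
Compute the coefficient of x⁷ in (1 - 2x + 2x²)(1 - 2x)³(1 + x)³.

-8

(1 - 2x + 2x²) has coefficients 1,-2,2 for degrees 0…2.
(1 - 2x)³ has coefficients 1,-6,12,-8,0,0,0,0 for degrees 0…7.
Finally multiplying by (1 + x)³, the product of all factors after the first has coefficients 1,-3,-3,11,6,-12,-8,0 for degrees 0…7.
[x⁷] = 1·0 − 2·(-8) + 2·(-12) = -8.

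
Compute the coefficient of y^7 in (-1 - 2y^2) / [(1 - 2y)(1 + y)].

-127

The denominator gives the recurrence a_n = a_(n−1) + 2a_(n−2) for n ≥ 3; the numerator fixes a_0 = -1, a_1 = -1, a_2 = -5.
Iterating: -1, -1, -5, -7, -17, -31, -65, -127, so a_7 = -127.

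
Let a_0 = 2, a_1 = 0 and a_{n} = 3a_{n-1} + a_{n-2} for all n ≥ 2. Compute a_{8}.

The ordinary generating function has denominator 1 - 3q - q^2.
Iterating the recurrence: a_0,…,a_{8} = 2, 0, 2, 6, 20, 66, 218, 720, 2378.

2378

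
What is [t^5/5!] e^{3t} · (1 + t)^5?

The EGF product rule gives c_5 = Σ_{k_1+k_2=5} C(5; k_1,k_2) · ∏ g_i(k_i), where e^{3t} gives (3)^k; (1+t)^5 gives the falling factorial (5)_k.
g_1(k) for k = 0…5: 1, 3, 9, 27, 81, 243.
g_2(k) for k = 0…5: 1, 5, 20, 60, 120, 120.
c_5 = Σ_k C(5,k)·g_1(k)·g_2(5−k) = 1·1·120 + 5·3·120 + 10·9·60 + 10·27·20 + 5·81·5 + 1·243·1 = 120 + 1800 + 5400 + 5400 + 2025 + 243 = 14988.

14988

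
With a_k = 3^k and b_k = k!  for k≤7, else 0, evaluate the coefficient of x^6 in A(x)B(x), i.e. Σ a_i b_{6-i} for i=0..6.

2592

Write out a_i and b_{6-i} for i = 0,…,6 and sum the products.
Σ = 1·720 + 3·120 + 9·24 + 27·6 + 81·2 + 243·1 + 729·1 = 2592.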